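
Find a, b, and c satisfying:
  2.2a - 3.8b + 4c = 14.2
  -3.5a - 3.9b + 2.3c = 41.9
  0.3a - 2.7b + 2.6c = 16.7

Row-reduce the augmented matrix:
R1 ← R1 / (11/5).
R2 ← R2 + 7/2·R1.
R3 ← R3 − 3/10·R1.
R2 ← R2 / (-547/55).
R1 ← R1 + 19/11·R2.
R3 ← R3 + 24/11·R2.
R3 ← R3 / (421/2735).
R1 ← R1 − 343/1094·R3.
R2 ← R2 + 953/1094·R3.
Reading off the reduced rows gives a = -6, b = -3, c = 4.

a = -6, b = -3, c = 4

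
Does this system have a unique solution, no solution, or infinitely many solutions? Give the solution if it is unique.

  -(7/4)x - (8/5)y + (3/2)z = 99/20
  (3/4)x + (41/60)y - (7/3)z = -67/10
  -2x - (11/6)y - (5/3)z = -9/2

no solution

Row-reduce:
R1 ← R1 / (-7/4).
R2 ← R2 − 3/4·R1.
R3 ← R3 + 2·R1.
R2 ← R2 / (-1/420).
R1 ← R1 − 32/35·R2.
R3 ← R3 + 1/210·R2.
Row 3 reduces to 0 = -1, a contradiction. The system is inconsistent.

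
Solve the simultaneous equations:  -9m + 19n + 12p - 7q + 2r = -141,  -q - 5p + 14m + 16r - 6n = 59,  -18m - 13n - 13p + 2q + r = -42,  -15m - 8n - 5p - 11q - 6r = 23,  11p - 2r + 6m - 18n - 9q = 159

m = 6, n = -5, p = -1, q = -4, r = -4

Row-reduce the augmented matrix:
R1 ← R1 / (-9).
R2 ← R2 − 14·R1.
R3 ← R3 + 18·R1.
R4 ← R4 + 15·R1.
R5 ← R5 − 6·R1.
R2 ← R2 / (212/9).
R1 ← R1 + 19/9·R2.
R3 ← R3 + 51·R2.
R4 ← R4 + 119/3·R2.
R5 ← R5 + 16/3·R2.
R3 ← R3 / (-1571/212).
R1 ← R1 + 23/212·R3.
R2 ← R2 − 123/212·R3.
R4 ← R4 + 421/212·R3.
R5 ← R5 − 1171/53·R3.
R4 ← R4 / (-26304/1571).
R1 ← R1 + 228/1571·R4.
R2 ← R2 + 1991/1571·R4.
R3 ← R3 − 2065/1571·R4.
R5 ← R5 + 71324/1571·R4.
R5 ← R5 / (552481/6576).
R1 ← R1 − 1797/2192·R5.
R2 ← R2 − 75361/26304·R5.
R3 ← R3 + 110279/26304·R5.
R4 ← R4 + 19739/26304·R5.
Reading off the reduced rows gives m = 6, n = -5, p = -1, q = -4, r = -4.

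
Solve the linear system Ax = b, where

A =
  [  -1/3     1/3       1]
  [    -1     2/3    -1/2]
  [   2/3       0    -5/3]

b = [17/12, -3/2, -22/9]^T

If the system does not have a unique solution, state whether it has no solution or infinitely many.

x_1 = 1/2, x_2 = -1/4, x_3 = 5/3

Row-reduce the augmented matrix:
R1 ← R1 / (-1/3).
R2 ← R2 + 1·R1.
R3 ← R3 − 2/3·R1.
R2 ← R2 / (-1/3).
R1 ← R1 + 1·R2.
R3 ← R3 − 2/3·R2.
R3 ← R3 / (-20/3).
R1 ← R1 − 15/2·R3.
R2 ← R2 − 21/2·R3.
Reading off the reduced rows gives x_1 = 1/2, x_2 = -1/4, x_3 = 5/3.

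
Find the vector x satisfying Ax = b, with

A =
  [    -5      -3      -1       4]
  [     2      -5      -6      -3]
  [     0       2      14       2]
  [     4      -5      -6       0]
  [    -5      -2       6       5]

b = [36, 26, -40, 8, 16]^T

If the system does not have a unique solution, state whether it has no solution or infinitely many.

x_1 = -6, x_2 = -4, x_3 = -2, x_4 = -2

Row-reduce the augmented matrix:
R1 ← R1 / (-5).
R2 ← R2 − 2·R1.
R4 ← R4 − 4·R1.
R5 ← R5 + 5·R1.
R2 ← R2 / (-31/5).
R1 ← R1 − 3/5·R2.
R3 ← R3 − 2·R2.
R4 ← R4 + 37/5·R2.
R5 ← R5 − 1·R2.
R3 ← R3 / (370/31).
R1 ← R1 + 13/31·R3.
R2 ← R2 − 32/31·R3.
R4 ← R4 − 26/31·R3.
R5 ← R5 − 185/31·R3.
R4 ← R4 / (881/185).
R1 ← R1 + 163/185·R4.
R2 ← R2 − 17/185·R4.
R3 ← R3 − 24/185·R4.
R5 reduces to 0 = 0, so the extra equation is consistent.
Reading off the reduced rows gives x_1 = -6, x_2 = -4, x_3 = -2, x_4 = -2.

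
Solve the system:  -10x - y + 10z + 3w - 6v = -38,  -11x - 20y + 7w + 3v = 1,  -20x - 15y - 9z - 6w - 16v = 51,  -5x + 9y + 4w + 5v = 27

Row-reduce:
R1 ← R1 / (-10).
R2 ← R2 + 11·R1.
R3 ← R3 + 20·R1.
R4 ← R4 + 5·R1.
R2 ← R2 / (-189/10).
R1 ← R1 − 1/10·R2.
R3 ← R3 + 13·R2.
R4 ← R4 − 19/2·R2.
R3 ← R3 / (-4051/189).
R1 ← R1 + 200/189·R3.
R2 ← R2 − 110/189·R3.
R4 ← R4 + 1990/189·R3.
R4 ← R4 / (46606/4051).
R1 ← R1 − 1773/4051·R4.
R2 ← R2 + 2393/4051·R4.
R3 ← R3 − 2749/4051·R4.
Rank is 4 with 5 unknowns, leaving v free.

infinitely many solutions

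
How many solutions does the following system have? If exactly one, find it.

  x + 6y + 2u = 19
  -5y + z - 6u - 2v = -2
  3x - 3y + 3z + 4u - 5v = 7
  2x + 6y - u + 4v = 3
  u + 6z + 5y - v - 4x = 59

x = -3, y = 4, z = 4, u = -1, v = -4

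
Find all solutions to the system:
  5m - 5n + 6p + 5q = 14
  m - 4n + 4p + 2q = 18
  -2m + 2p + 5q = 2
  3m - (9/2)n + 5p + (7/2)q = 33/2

no solution

Row-reduce:
R1 ← R1 / (5).
R2 ← R2 − 1·R1.
R3 ← R3 + 2·R1.
R4 ← R4 − 3·R1.
R2 ← R2 / (-3).
R1 ← R1 + 1·R2.
R3 ← R3 + 2·R2.
R4 ← R4 + 3/2·R2.
R3 ← R3 / (38/15).
R1 ← R1 − 4/15·R3.
R2 ← R2 + 14/15·R3.
Row 4 reduces to 0 = 1/2, a contradiction. The system is inconsistent.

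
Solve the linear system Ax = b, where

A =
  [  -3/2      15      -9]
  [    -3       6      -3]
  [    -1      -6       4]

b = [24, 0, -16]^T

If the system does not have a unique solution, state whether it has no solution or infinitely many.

infinitely many solutions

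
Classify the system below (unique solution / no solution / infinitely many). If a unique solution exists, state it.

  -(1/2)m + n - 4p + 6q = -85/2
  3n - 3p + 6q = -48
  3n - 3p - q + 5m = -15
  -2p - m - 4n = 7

no solution

Row-reduce:
R1 ← R1 / (-1/2).
R3 ← R3 − 5·R1.
R4 ← R4 + 1·R1.
R2 ← R2 / (3).
R1 ← R1 + 2·R2.
R3 ← R3 − 13·R2.
R4 ← R4 + 6·R2.
R3 ← R3 / (-30).
R1 ← R1 − 6·R3.
R2 ← R2 + 1·R3.
Row 4 reduces to 0 = -4, a contradiction. The system is inconsistent.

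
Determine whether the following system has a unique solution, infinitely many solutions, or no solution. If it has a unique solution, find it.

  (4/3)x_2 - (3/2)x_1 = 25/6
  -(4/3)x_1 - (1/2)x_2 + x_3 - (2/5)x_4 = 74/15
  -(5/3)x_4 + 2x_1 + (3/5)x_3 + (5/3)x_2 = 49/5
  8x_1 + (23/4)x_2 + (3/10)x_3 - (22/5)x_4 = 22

Row-reduce:
R1 ← R1 / (-3/2).
R2 ← R2 + 4/3·R1.
R3 ← R3 − 2·R1.
R4 ← R4 − 8·R1.
R2 ← R2 / (-91/54).
R1 ← R1 + 8/9·R2.
R3 ← R3 − 31/9·R2.
R4 ← R4 − 463/36·R2.
R3 ← R3 / (1203/455).
R1 ← R1 + 48/91·R3.
R2 ← R2 + 54/91·R3.
R4 ← R4 − 3609/455·R3.
Rank is 3 with 4 unknowns, leaving x_4 free.

infinitely many solutions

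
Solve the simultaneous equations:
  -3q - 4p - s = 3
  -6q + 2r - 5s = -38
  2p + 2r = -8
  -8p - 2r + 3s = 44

Row-reduce:
R1 ← R1 / (-4).
R3 ← R3 − 2·R1.
R4 ← R4 + 8·R1.
R2 ← R2 / (-6).
R1 ← R1 − 3/4·R2.
R3 ← R3 + 3/2·R2.
R4 ← R4 − 6·R2.
R3 ← R3 / (3/2).
R1 ← R1 − 1/4·R3.
R2 ← R2 + 1/3·R3.
Rank is 3 with 4 unknowns, leaving s free.

infinitely many solutions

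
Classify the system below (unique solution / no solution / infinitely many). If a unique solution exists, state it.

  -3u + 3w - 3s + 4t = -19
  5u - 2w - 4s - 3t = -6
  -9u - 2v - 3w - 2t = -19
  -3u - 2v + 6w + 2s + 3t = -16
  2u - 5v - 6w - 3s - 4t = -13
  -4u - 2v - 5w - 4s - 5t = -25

u = 2, v = 3, w = -3, s = 4, t = 2

Row-reduce the augmented matrix:
R1 ← R1 / (-3).
R2 ← R2 − 5·R1.
R3 ← R3 + 9·R1.
R4 ← R4 + 3·R1.
R5 ← R5 − 2·R1.
R6 ← R6 + 4·R1.
Swap R2 and R3.
R2 ← R2 / (-2).
R4 ← R4 + 2·R2.
R5 ← R5 + 5·R2.
R6 ← R6 + 2·R2.
R3 ← R3 / (3).
R1 ← R1 + 1·R3.
R2 ← R2 − 6·R3.
R4 ← R4 − 15·R3.
R5 ← R5 − 26·R3.
R6 ← R6 − 3·R3.
R4 ← R4 / (41).
R1 ← R1 + 2·R4.
R2 ← R2 − 27/2·R4.
R3 ← R3 + 3·R4.
R5 ← R5 − 101/2·R4.
R5 ← R5 / (3121/369).
R1 ← R1 + 137/369·R5.
R2 ← R2 − 175/123·R5.
R3 ← R3 − 307/369·R5.
R4 ← R4 + 16/123·R5.
R6 reduces to 0 = 0, so the extra equation is consistent.
Reading off the reduced rows gives u = 2, v = 3, w = -3, s = 4, t = 2.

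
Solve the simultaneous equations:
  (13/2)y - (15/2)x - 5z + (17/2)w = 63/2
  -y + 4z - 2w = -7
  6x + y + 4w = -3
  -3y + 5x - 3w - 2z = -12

Row-reduce:
R1 ← R1 / (-15/2).
R3 ← R3 − 6·R1.
R4 ← R4 − 5·R1.
R2 ← R2 / (-1).
R1 ← R1 + 13/15·R2.
R3 ← R3 − 31/5·R2.
R4 ← R4 − 4/3·R2.
R3 ← R3 / (104/5).
R1 ← R1 + 14/5·R3.
R2 ← R2 + 4·R3.
Row 4 reduces to 0 = -1/3, a contradiction. The system is inconsistent.

no solution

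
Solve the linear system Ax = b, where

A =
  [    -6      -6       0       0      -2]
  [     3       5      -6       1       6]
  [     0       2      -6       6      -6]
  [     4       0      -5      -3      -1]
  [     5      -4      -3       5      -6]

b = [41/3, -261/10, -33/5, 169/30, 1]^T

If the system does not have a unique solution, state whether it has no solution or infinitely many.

x_1 = -1/2, x_2 = -1, x_3 = 1/2, x_4 = -13/5, x_5 = -7/3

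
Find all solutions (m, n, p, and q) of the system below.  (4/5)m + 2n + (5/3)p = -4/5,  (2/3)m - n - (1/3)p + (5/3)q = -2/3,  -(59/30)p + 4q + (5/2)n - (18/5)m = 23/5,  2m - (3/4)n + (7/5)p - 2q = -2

no solution

Row-reduce:
R1 ← R1 / (4/5).
R2 ← R2 − 2/3·R1.
R3 ← R3 + 18/5·R1.
R4 ← R4 − 2·R1.
R2 ← R2 / (-8/3).
R1 ← R1 − 5/2·R2.
R3 ← R3 − 23/2·R2.
R4 ← R4 + 23/4·R2.
R3 ← R3 / (-303/160).
R1 ← R1 − 15/32·R3.
R2 ← R2 − 31/48·R3.
R4 ← R4 − 303/320·R3.
Row 4 reduces to 0 = 1/2, a contradiction. The system is inconsistent.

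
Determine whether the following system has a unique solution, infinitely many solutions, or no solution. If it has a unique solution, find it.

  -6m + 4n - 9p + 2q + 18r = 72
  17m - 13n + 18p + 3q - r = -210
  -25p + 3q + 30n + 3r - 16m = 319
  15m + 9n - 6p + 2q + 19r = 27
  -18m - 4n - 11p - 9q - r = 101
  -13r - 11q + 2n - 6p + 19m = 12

m = -3, n = 6, p = -4, q = -3, r = 0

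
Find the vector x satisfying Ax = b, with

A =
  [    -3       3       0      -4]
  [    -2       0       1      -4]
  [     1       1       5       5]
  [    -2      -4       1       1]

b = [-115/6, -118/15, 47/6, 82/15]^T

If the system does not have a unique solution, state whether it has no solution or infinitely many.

x_1 = 3, x_2 = -5/2, x_3 = 4/5, x_4 = 2/3

Row-reduce the augmented matrix:
R1 ← R1 / (-3).
R2 ← R2 + 2·R1.
R3 ← R3 − 1·R1.
R4 ← R4 + 2·R1.
R2 ← R2 / (-2).
R1 ← R1 + 1·R2.
R3 ← R3 − 2·R2.
R4 ← R4 + 6·R2.
R3 ← R3 / (6).
R1 ← R1 + 1/2·R3.
R2 ← R2 + 1/2·R3.
R4 ← R4 + 2·R3.
R4 ← R4 / (76/9).
R1 ← R1 − 79/36·R4.
R2 ← R2 − 31/36·R4.
R3 ← R3 − 7/18·R4.
Reading off the reduced rows gives x_1 = 3, x_2 = -5/2, x_3 = 4/5, x_4 = 2/3.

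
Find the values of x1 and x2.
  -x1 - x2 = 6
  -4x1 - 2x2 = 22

x1 = -5, x2 = -1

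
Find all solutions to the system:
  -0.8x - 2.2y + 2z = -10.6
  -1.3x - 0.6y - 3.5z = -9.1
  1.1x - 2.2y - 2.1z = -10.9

Row-reduce the augmented matrix:
R1 ← R1 / (-4/5).
R2 ← R2 + 13/10·R1.
R3 ← R3 − 11/10·R1.
R2 ← R2 / (119/40).
R1 ← R1 − 11/4·R2.
R3 ← R3 + 209/40·R2.
R3 ← R3 / (-6667/595).
R1 ← R1 − 445/119·R3.
R2 ← R2 + 270/119·R3.
Reading off the reduced rows gives x = 2, y = 5, z = 1.

x = 2, y = 5, z = 1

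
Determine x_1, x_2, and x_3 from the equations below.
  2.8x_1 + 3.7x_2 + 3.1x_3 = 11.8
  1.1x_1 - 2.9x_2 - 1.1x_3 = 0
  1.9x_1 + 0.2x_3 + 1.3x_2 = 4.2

Row-reduce the augmented matrix:
R1 ← R1 / (14/5).
R2 ← R2 − 11/10·R1.
R3 ← R3 − 19/10·R1.
R2 ← R2 / (-1219/280).
R1 ← R1 − 37/28·R2.
R3 ← R3 + 339/280·R2.
R3 ← R3 / (-15347/12190).
R1 ← R1 − 492/1219·R3.
R2 ← R2 − 649/1219·R3.
Reading off the reduced rows gives x_1 = 2, x_2 = 0, x_3 = 2.

x_1 = 2, x_2 = 0, x_3 = 2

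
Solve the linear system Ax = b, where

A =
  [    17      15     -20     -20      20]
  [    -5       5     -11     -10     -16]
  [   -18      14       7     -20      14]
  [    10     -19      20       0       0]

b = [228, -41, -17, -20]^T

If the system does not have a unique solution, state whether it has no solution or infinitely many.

infinitely many solutions

Row-reduce:
R1 ← R1 / (17).
R2 ← R2 + 5·R1.
R3 ← R3 + 18·R1.
R4 ← R4 − 10·R1.
R2 ← R2 / (160/17).
R1 ← R1 − 15/17·R2.
R3 ← R3 − 508/17·R2.
R4 ← R4 + 473/17·R2.
R3 ← R3 / (1577/40).
R1 ← R1 − 13/32·R3.
R2 ← R2 + 287/160·R3.
R4 ← R4 + 2903/160·R3.
R4 ← R4 / (-97555/3154).
R1 ← R1 − 685/3154·R4.
R2 ← R2 + 3995/3154·R4.
R3 ← R3 − 370/1577·R4.
Rank is 4 with 5 unknowns, leaving x_5 free.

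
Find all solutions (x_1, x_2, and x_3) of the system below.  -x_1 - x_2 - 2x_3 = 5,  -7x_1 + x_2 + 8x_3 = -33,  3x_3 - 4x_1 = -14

infinitely many solutions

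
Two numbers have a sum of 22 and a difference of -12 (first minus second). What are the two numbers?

Let x = first number, y = second number.
  x + y = 22
  x - y = -12
From equation 1: x = 22 − y.
Substitute into equation 2 and solve: y = 17.
Then x = 5.

first number: 5, second number: 17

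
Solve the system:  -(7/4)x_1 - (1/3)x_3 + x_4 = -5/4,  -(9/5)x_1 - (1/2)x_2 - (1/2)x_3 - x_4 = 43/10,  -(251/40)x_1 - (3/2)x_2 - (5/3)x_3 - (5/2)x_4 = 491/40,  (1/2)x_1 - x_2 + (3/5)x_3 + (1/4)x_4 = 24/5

Row-reduce:
R1 ← R1 / (-7/4).
R2 ← R2 + 9/5·R1.
R3 ← R3 + 251/40·R1.
R4 ← R4 − 1/2·R1.
R2 ← R2 / (-1/2).
R3 ← R3 + 3/2·R2.
R4 ← R4 + 1·R2.
Swap R3 and R4.
R3 ← R3 / (86/105).
R1 ← R1 − 4/21·R3.
R2 ← R2 − 11/35·R3.
Rank is 3 with 4 unknowns, leaving x_4 free.

infinitely many solutions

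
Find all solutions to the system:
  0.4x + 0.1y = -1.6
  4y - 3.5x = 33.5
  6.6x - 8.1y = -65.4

x = -5, y = 4

Row-reduce the augmented matrix:
R1 ← R1 / (2/5).
R2 ← R2 + 7/2·R1.
R3 ← R3 − 33/5·R1.
R2 ← R2 / (39/8).
R1 ← R1 − 1/4·R2.
R3 ← R3 + 39/4·R2.
R3 reduces to 0 = 0, so the extra equation is consistent.
Reading off the reduced rows gives x = -5, y = 4.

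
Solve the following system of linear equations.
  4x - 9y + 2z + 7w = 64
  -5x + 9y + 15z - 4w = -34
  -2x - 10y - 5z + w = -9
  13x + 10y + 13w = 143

x = 5, y = 0, z = 1, w = 6

Row-reduce the augmented matrix:
R1 ← R1 / (4).
R2 ← R2 + 5·R1.
R3 ← R3 + 2·R1.
R4 ← R4 − 13·R1.
R2 ← R2 / (-9/4).
R1 ← R1 + 9/4·R2.
R3 ← R3 + 29/2·R2.
R4 ← R4 − 157/4·R2.
R3 ← R3 / (-1051/9).
R1 ← R1 + 17·R3.
R2 ← R2 + 70/9·R3.
R4 ← R4 − 2689/9·R3.
R4 ← R4 / (6627/1051).
R1 ← R1 − 842/1051·R4.
R2 ← R2 + 391/1051·R4.
R3 ← R3 − 235/1051·R4.
Reading off the reduced rows gives x = 5, y = 0, z = 1, w = 6.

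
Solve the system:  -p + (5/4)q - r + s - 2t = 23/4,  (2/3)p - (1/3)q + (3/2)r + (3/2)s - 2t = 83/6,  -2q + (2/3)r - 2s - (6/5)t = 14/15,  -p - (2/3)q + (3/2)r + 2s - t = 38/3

infinitely many solutions

Row-reduce:
R1 ← R1 / (-1).
R2 ← R2 − 2/3·R1.
R4 ← R4 + 1·R1.
R2 ← R2 / (1/2).
R1 ← R1 + 5/4·R2.
R3 ← R3 + 2·R2.
R4 ← R4 + 23/12·R2.
R3 ← R3 / (4).
R1 ← R1 − 37/12·R3.
R2 ← R2 − 5/3·R3.
R4 ← R4 − 205/36·R3.
R4 ← R4 / (-5/27).
R1 ← R1 + 13/18·R4.
R2 ← R2 − 14/9·R4.
R3 ← R3 − 5/3·R4.
Rank is 4 with 5 unknowns, leaving t free.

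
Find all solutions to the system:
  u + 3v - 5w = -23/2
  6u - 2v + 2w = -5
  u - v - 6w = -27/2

u = -3/2, v = 0, w = 2

Row-reduce the augmented matrix:
R2 ← R2 − 6·R1.
R3 ← R3 − 1·R1.
R2 ← R2 / (-20).
R1 ← R1 − 3·R2.
R3 ← R3 + 4·R2.
R3 ← R3 / (-37/5).
R1 ← R1 + 1/5·R3.
R2 ← R2 + 8/5·R3.
Reading off the reduced rows gives u = -3/2, v = 0, w = 2.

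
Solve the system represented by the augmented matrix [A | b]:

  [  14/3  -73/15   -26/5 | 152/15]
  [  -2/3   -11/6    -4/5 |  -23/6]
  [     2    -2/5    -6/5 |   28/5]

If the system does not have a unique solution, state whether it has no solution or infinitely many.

no solution

Row-reduce:
R1 ← R1 / (14/3).
R2 ← R2 + 2/3·R1.
R3 ← R3 − 2·R1.
R2 ← R2 / (-177/70).
R1 ← R1 + 73/70·R2.
R3 ← R3 − 59/35·R2.
Row 3 reduces to 0 = -1/3, a contradiction. The system is inconsistent.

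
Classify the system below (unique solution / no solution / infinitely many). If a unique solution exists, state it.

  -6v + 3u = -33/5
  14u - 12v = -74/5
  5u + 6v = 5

u = -1/5, v = 1

Row-reduce the augmented matrix:
R1 ← R1 / (3).
R2 ← R2 − 14·R1.
R3 ← R3 − 5·R1.
R2 ← R2 / (16).
R1 ← R1 + 2·R2.
R3 ← R3 − 16·R2.
R3 reduces to 0 = 0, so the extra equation is consistent.
Reading off the reduced rows gives u = -1/5, v = 1.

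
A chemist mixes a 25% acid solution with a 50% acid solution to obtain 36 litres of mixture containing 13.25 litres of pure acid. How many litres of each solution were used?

Let a = litres of solution A, b = litres of solution B.
  a + b = 36
  (1/2)b + (1/4)a = 53/4
From equation 1: a = 36 − b.
Substitute into equation 2 and solve: b = 17.
Then a = 19.

litres of solution A: 19, litres of solution B: 17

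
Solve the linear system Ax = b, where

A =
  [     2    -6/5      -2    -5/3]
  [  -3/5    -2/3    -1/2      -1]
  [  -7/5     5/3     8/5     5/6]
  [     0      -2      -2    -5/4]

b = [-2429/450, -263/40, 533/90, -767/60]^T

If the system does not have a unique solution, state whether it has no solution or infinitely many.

Row-reduce the augmented matrix:
R1 ← R1 / (2).
R2 ← R2 + 3/5·R1.
R3 ← R3 + 7/5·R1.
R2 ← R2 / (-77/75).
R1 ← R1 + 3/5·R2.
R3 ← R3 − 62/75·R2.
R4 ← R4 + 2·R2.
R3 ← R3 / (-24/35).
R1 ← R1 + 5/14·R3.
R2 ← R2 − 15/14·R3.
R4 ← R4 − 1/7·R3.
R4 ← R4 / (535/396).
R1 ← R1 − 335/396·R4.
R2 ← R2 + 125/132·R4.
R3 ← R3 − 445/198·R4.
Reading off the reduced rows gives x_1 = 3, x_2 = 13/5, x_3 = 11/4, x_4 = 5/3.

x_1 = 3, x_2 = 13/5, x_3 = 11/4, x_4 = 5/3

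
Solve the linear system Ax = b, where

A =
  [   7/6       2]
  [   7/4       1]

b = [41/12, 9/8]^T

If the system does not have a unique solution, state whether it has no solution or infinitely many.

Row-reduce the augmented matrix:
R1 ← R1 / (7/6).
R2 ← R2 − 7/4·R1.
R2 ← R2 / (-2).
R1 ← R1 − 12/7·R2.
Reading off the reduced rows gives x_1 = -1/2, x_2 = 2.

x_1 = -1/2, x_2 = 2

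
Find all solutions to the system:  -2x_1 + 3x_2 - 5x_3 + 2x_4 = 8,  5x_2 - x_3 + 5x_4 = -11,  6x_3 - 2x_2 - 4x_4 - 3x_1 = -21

Row-reduce:
R1 ← R1 / (-2).
R3 ← R3 + 3·R1.
R2 ← R2 / (5).
R1 ← R1 + 3/2·R2.
R3 ← R3 + 13/2·R2.
R3 ← R3 / (61/5).
R1 ← R1 − 11/5·R3.
R2 ← R2 + 1/5·R3.
Rank is 3 with 4 unknowns, leaving x_4 free.

infinitely many solutions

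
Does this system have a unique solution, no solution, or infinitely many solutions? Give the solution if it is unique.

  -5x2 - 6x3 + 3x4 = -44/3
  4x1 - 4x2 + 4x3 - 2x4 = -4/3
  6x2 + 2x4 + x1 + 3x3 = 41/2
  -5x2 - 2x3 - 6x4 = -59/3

x1 = 3/2, x2 = 7/3, x3 = 1, x4 = 1

Row-reduce the augmented matrix:
Swap R1 and R2.
R1 ← R1 / (4).
R3 ← R3 − 1·R1.
R2 ← R2 / (-5).
R1 ← R1 + 1·R2.
R3 ← R3 − 7·R2.
R4 ← R4 + 5·R2.
R3 ← R3 / (-32/5).
R1 ← R1 − 11/5·R3.
R2 ← R2 − 6/5·R3.
R4 ← R4 − 4·R3.
R4 ← R4 / (-77/16).
R1 ← R1 − 77/64·R4.
R2 ← R2 − 21/32·R4.
R3 ← R3 + 67/64·R4.
Reading off the reduced rows gives x1 = 3/2, x2 = 7/3, x3 = 1, x4 = 1.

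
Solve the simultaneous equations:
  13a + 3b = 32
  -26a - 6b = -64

Row-reduce:
R1 ← R1 / (13).
R2 ← R2 + 26·R1.
Rank is 1 with 2 unknowns, leaving b free.

infinitely many solutions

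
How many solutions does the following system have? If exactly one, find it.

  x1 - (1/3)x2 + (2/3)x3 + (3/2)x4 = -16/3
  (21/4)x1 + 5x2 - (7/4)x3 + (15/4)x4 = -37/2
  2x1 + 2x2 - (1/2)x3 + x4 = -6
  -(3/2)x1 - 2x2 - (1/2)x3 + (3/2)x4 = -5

Row-reduce:
R2 ← R2 − 21/4·R1.
R3 ← R3 − 2·R1.
R4 ← R4 + 3/2·R1.
R2 ← R2 / (27/4).
R1 ← R1 + 1/3·R2.
R3 ← R3 − 8/3·R2.
R4 ← R4 + 5/2·R2.
R3 ← R3 / (13/54).
R1 ← R1 − 11/27·R3.
R2 ← R2 + 7/9·R3.
R4 ← R4 + 13/9·R3.
Row 4 reduces to 0 = -4, a contradiction. The system is inconsistent.

no solution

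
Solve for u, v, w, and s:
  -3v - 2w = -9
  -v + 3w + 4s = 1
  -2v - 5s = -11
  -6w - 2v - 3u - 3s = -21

Row-reduce the augmented matrix:
Swap R1 and R4.
R1 ← R1 / (-3).
R2 ← R2 / (-1).
R1 ← R1 − 2/3·R2.
R3 ← R3 + 2·R2.
R4 ← R4 + 3·R2.
R3 ← R3 / (-6).
R1 ← R1 − 4·R3.
R2 ← R2 + 3·R3.
R4 ← R4 + 11·R3.
R4 ← R4 / (71/6).
R1 ← R1 + 5·R4.
R2 ← R2 − 5/2·R4.
R3 ← R3 − 13/6·R4.
Reading off the reduced rows gives u = 4, v = 3, w = 0, s = 1.

u = 4, v = 3, w = 0, s = 1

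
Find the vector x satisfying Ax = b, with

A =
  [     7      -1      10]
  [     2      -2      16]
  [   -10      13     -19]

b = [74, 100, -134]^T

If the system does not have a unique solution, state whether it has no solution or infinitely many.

Row-reduce the augmented matrix:
R1 ← R1 / (7).
R2 ← R2 − 2·R1.
R3 ← R3 + 10·R1.
R2 ← R2 / (-12/7).
R1 ← R1 + 1/7·R2.
R3 ← R3 − 81/7·R2.
R3 ← R3 / (84).
R1 ← R1 − 1/3·R3.
R2 ← R2 + 23/3·R3.
Reading off the reduced rows gives x_1 = 2, x_2 = 0, x_3 = 6.

x_1 = 2, x_2 = 0, x_3 = 6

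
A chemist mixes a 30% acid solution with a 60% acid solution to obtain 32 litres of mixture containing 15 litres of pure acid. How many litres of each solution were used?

litres of solution A: 14, litres of solution B: 18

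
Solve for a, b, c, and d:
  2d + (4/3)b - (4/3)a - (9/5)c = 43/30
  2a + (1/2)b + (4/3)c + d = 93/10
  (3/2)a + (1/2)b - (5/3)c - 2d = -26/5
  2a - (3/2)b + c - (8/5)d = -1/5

a = 2, b = 3/5, c = 3/2, d = 3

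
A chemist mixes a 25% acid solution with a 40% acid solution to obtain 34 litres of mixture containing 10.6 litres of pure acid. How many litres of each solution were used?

Let a = litres of solution A, b = litres of solution B.
  a + b = 34
  (1/4)a + (2/5)b = 53/5
From equation 1: a = 34 − b.
Substitute into equation 2 and solve: b = 14.
Then a = 20.

litres of solution A: 20, litres of solution B: 14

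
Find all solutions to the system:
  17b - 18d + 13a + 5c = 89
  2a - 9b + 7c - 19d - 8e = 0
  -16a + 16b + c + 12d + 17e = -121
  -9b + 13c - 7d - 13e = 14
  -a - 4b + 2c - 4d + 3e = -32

a = 6, b = 2, c = -1, d = 1, e = -4

Row-reduce the augmented matrix:
R1 ← R1 / (13).
R2 ← R2 − 2·R1.
R3 ← R3 + 16·R1.
R5 ← R5 + 1·R1.
R2 ← R2 / (-151/13).
R1 ← R1 − 17/13·R2.
R3 ← R3 − 480/13·R2.
R4 ← R4 + 9·R2.
R5 ← R5 + 35/13·R2.
R3 ← R3 / (4071/151).
R1 ← R1 − 164/151·R3.
R2 ← R2 + 81/151·R3.
R4 ← R4 − 1234/151·R3.
R5 ← R5 − 142/151·R3.
R4 ← R4 / (32966/1357).
R1 ← R1 + 983/1357·R4.
R2 ← R2 − 229/1357·R4.
R3 ← R3 + 3108/1357·R4.
R5 ← R5 − 721/1357·R4.
R5 ← R5 / (518347/98898).
R1 ← R1 + 22669/32966·R5.
R2 ← R2 − 54443/98898·R5.
R3 ← R3 + 35257/49449·R5.
R4 ← R4 + 17285/98898·R5.
Reading off the reduced rows gives a = 6, b = 2, c = -1, d = 1, e = -4.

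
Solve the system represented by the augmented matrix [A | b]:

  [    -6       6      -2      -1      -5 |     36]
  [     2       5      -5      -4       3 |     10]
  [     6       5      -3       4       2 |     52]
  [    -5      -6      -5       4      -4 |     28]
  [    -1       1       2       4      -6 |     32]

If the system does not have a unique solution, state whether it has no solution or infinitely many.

x_1 = 0, x_2 = 4, x_3 = -4, x_4 = 6, x_5 = -2

Row-reduce the augmented matrix:
R1 ← R1 / (-6).
R2 ← R2 − 2·R1.
R3 ← R3 − 6·R1.
R4 ← R4 + 5·R1.
R5 ← R5 + 1·R1.
R2 ← R2 / (7).
R1 ← R1 + 1·R2.
R3 ← R3 − 11·R2.
R4 ← R4 + 11·R2.
R3 ← R3 / (82/21).
R1 ← R1 + 10/21·R3.
R2 ← R2 + 17/21·R3.
R4 ← R4 + 257/21·R3.
R5 ← R5 − 7/3·R3.
R4 ← R4 / (2359/82).
R1 ← R1 − 61/82·R4.
R2 ← R2 − 58/41·R4.
R3 ← R3 − 103/41·R4.
R5 ← R5 + 139/82·R4.
R5 ← R5 / (-6911/2359).
R1 ← R1 − 3571/4718·R5.
R2 ← R2 + 905/4718·R5.
R3 ← R3 + 509/4718·R5.
R4 ← R4 + 1124/2359·R5.
Reading off the reduced rows gives x_1 = 0, x_2 = 4, x_3 = -4, x_4 = 6, x_5 = -2.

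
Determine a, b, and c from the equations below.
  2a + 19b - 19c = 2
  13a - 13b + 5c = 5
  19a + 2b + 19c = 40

Row-reduce the augmented matrix:
R1 ← R1 / (2).
R2 ← R2 − 13·R1.
R3 ← R3 − 19·R1.
R2 ← R2 / (-273/2).
R1 ← R1 − 19/2·R2.
R3 ← R3 + 357/2·R2.
R3 ← R3 / (409/13).
R1 ← R1 + 152/273·R3.
R2 ← R2 + 257/273·R3.
Reading off the reduced rows gives a = 1, b = 1, c = 1.

a = 1, b = 1, c = 1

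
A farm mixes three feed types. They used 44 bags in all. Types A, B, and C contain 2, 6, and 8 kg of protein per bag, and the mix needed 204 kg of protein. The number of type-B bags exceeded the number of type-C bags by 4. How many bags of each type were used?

Let a = type-A bags, b = type-B bags, c = type-C bags.
  a + b + c = 44
  2a + 6b + 8c = 204
  b - c = 4
Row-reduce the augmented matrix:
R2 ← R2 − 2·R1.
R2 ← R2 / (4).
R1 ← R1 − 1·R2.
R3 ← R3 − 1·R2.
R3 ← R3 / (-5/2).
R1 ← R1 + 1/2·R3.
R2 ← R2 − 3/2·R3.
Reading off the reduced rows gives a = 20, b = 14, c = 10.

type-A bags: 20, type-B bags: 14, type-C bags: 10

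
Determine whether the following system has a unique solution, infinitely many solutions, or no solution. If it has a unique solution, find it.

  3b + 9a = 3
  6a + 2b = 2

infinitely many solutions

Row-reduce:
R1 ← R1 / (9).
R2 ← R2 − 6·R1.
Rank is 1 with 2 unknowns, leaving b free.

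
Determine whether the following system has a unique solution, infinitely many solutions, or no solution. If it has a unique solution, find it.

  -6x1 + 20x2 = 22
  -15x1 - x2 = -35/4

x1 = 1/2, x2 = 5/4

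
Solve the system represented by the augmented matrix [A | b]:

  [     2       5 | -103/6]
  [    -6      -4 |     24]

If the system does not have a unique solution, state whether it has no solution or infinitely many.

Row-reduce the augmented matrix:
R1 ← R1 / (2).
R2 ← R2 + 6·R1.
R2 ← R2 / (11).
R1 ← R1 − 5/2·R2.
Reading off the reduced rows gives x_1 = -7/3, x_2 = -5/2.

x_1 = -7/3, x_2 = -5/2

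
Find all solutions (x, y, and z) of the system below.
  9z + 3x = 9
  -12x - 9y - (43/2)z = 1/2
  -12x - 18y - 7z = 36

Row-reduce:
R1 ← R1 / (3).
R2 ← R2 + 12·R1.
R3 ← R3 + 12·R1.
R2 ← R2 / (-9).
R3 ← R3 + 18·R2.
Row 3 reduces to 0 = -1, a contradiction. The system is inconsistent.

no solution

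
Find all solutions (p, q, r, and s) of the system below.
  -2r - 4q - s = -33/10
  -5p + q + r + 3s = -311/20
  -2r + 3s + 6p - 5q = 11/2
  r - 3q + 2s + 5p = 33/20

p = 5/2, q = 11/5, r = -9/4, s = -1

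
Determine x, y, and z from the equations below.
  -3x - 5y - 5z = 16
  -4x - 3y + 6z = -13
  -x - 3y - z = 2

x = -2, y = 1, z = -3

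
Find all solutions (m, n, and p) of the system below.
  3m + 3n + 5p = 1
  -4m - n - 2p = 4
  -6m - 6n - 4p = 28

Row-reduce the augmented matrix:
R1 ← R1 / (3).
R2 ← R2 + 4·R1.
R3 ← R3 + 6·R1.
R2 ← R2 / (3).
R1 ← R1 − 1·R2.
R3 ← R3 / (6).
R1 ← R1 − 1/9·R3.
R2 ← R2 − 14/9·R3.
Reading off the reduced rows gives m = -2, n = -6, p = 5.

m = -2, n = -6, p = 5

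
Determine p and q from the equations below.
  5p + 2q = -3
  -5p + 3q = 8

Row-reduce the augmented matrix:
R1 ← R1 / (5).
R2 ← R2 + 5·R1.
R2 ← R2 / (5).
R1 ← R1 − 2/5·R2.
Reading off the reduced rows gives p = -1, q = 1.

p = -1, q = 1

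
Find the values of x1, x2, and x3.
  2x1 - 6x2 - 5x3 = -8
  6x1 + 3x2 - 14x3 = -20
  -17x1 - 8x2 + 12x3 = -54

Row-reduce the augmented matrix:
R1 ← R1 / (2).
R2 ← R2 − 6·R1.
R3 ← R3 + 17·R1.
R2 ← R2 / (21).
R1 ← R1 + 3·R2.
R3 ← R3 + 59·R2.
R3 ← R3 / (-1163/42).
R1 ← R1 + 33/14·R3.
R2 ← R2 − 1/21·R3.
Reading off the reduced rows gives x1 = 6, x2 = 0, x3 = 4.

x1 = 6, x2 = 0, x3 = 4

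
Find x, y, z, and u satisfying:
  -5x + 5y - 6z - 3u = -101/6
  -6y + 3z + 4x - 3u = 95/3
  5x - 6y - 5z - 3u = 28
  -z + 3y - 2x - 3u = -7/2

x = 5/3, y = -5/2, z = 2/3, u = -8/3

Row-reduce the augmented matrix:
R1 ← R1 / (-5).
R2 ← R2 − 4·R1.
R3 ← R3 − 5·R1.
R4 ← R4 + 2·R1.
R2 ← R2 / (-2).
R1 ← R1 + 1·R2.
R3 ← R3 + 1·R2.
R4 ← R4 − 1·R2.
R3 ← R3 / (-101/10).
R1 ← R1 − 21/10·R3.
R2 ← R2 − 9/10·R3.
R4 ← R4 − 1/2·R3.
R4 ← R4 / (-471/101).
R1 ← R1 − 264/101·R4.
R2 ← R2 − 243/101·R4.
R3 ← R3 − 33/101·R4.
Reading off the reduced rows gives x = 5/3, y = -5/2, z = 2/3, u = -8/3.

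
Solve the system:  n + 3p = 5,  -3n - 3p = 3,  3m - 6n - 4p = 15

Row-reduce the augmented matrix:
Swap R1 and R3.
R1 ← R1 / (3).
R2 ← R2 / (-3).
R1 ← R1 + 2·R2.
R3 ← R3 − 1·R2.
R3 ← R3 / (2).
R1 ← R1 − 2/3·R3.
R2 ← R2 − 1·R3.
Reading off the reduced rows gives m = 1, n = -4, p = 3.

m = 1, n = -4, p = 3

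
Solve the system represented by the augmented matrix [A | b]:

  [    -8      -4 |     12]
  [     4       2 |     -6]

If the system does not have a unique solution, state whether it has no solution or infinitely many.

Row-reduce:
R1 ← R1 / (-8).
R2 ← R2 − 4·R1.
Rank is 1 with 2 unknowns, leaving x_2 free.

infinitely many solutions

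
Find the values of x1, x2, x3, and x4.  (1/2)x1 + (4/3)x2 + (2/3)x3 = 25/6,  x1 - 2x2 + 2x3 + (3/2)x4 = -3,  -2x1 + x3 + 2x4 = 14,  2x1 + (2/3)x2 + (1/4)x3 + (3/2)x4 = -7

Row-reduce the augmented matrix:
R1 ← R1 / (1/2).
R2 ← R2 − 1·R1.
R3 ← R3 + 2·R1.
R4 ← R4 − 2·R1.
R2 ← R2 / (-14/3).
R1 ← R1 − 8/3·R2.
R3 ← R3 − 16/3·R2.
R4 ← R4 + 14/3·R2.
R3 ← R3 / (31/7).
R1 ← R1 − 12/7·R3.
R2 ← R2 + 1/7·R3.
R4 ← R4 + 37/12·R3.
R4 ← R4 / (481/186).
R1 ← R1 + 18/31·R4.
R2 ← R2 + 25/124·R4.
R3 ← R3 − 26/31·R4.
Reading off the reduced rows gives x1 = -5, x2 = 3, x3 = 4, x4 = 0.

x1 = -5, x2 = 3, x3 = 4, x4 = 0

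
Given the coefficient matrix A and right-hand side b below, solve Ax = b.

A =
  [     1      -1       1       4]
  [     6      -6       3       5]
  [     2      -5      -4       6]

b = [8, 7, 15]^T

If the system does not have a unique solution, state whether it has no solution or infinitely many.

infinitely many solutions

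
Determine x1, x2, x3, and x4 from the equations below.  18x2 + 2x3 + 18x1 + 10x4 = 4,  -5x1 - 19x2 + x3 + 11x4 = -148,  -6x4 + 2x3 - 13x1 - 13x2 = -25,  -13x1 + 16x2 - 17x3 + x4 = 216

x1 = -3, x2 = 6, x3 = -5, x4 = -4

Row-reduce the augmented matrix:
R1 ← R1 / (18).
R2 ← R2 + 5·R1.
R3 ← R3 + 13·R1.
R4 ← R4 + 13·R1.
R2 ← R2 / (-14).
R1 ← R1 − 1·R2.
R4 ← R4 − 29·R2.
R3 ← R3 / (31/9).
R1 ← R1 − 2/9·R3.
R2 ← R2 + 1/9·R3.
R4 ← R4 + 37/3·R3.
R4 ← R4 / (8927/217).
R1 ← R1 − 317/217·R4.
R2 ← R2 + 205/217·R4.
R3 ← R3 − 11/31·R4.
Reading off the reduced rows gives x1 = -3, x2 = 6, x3 = -5, x4 = -4.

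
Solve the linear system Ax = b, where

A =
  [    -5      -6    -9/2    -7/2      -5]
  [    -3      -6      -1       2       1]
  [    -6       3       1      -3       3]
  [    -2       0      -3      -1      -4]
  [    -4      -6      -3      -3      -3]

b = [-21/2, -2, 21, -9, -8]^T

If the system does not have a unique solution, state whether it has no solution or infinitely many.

no solution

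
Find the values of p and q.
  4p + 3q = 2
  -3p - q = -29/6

p = 5/2, q = -8/3

Row-reduce the augmented matrix:
R1 ← R1 / (4).
R2 ← R2 + 3·R1.
R2 ← R2 / (5/4).
R1 ← R1 − 3/4·R2.
Reading off the reduced rows gives p = 5/2, q = -8/3.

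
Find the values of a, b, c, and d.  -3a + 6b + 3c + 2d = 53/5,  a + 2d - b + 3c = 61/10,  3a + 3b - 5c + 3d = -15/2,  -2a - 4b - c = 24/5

a = -2, b = -1/2, c = 6/5, d = 2

Row-reduce the augmented matrix:
R1 ← R1 / (-3).
R2 ← R2 − 1·R1.
R3 ← R3 − 3·R1.
R4 ← R4 + 2·R1.
R1 ← R1 + 2·R2.
R3 ← R3 − 9·R2.
R4 ← R4 + 8·R2.
R3 ← R3 / (-38).
R1 ← R1 − 7·R3.
R2 ← R2 − 4·R3.
R4 ← R4 − 29·R3.
R4 ← R4 / (11/2).
R1 ← R1 − 7/6·R4.
R2 ← R2 − 2/3·R4.
R3 ← R3 − 1/2·R4.
Reading off the reduced rows gives a = -2, b = -1/2, c = 6/5, d = 2.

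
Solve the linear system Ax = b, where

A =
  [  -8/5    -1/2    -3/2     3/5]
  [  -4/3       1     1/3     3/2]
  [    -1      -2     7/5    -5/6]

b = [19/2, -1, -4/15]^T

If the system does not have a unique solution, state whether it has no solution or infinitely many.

Row-reduce:
R1 ← R1 / (-8/5).
R2 ← R2 + 4/3·R1.
R3 ← R3 + 1·R1.
R2 ← R2 / (17/12).
R1 ← R1 − 5/16·R2.
R3 ← R3 + 27/16·R2.
R3 ← R3 / (359/85).
R1 ← R1 − 10/17·R3.
R2 ← R2 − 19/17·R3.
Rank is 3 with 4 unknowns, leaving x_4 free.

infinitely many solutions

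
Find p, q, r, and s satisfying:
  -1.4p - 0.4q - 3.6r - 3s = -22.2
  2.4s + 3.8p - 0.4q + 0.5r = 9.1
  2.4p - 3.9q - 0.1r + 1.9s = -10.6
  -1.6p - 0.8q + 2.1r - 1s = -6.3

p = -1, q = 5, r = 1, s = 6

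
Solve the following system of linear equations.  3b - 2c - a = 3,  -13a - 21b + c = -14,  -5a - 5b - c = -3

no solution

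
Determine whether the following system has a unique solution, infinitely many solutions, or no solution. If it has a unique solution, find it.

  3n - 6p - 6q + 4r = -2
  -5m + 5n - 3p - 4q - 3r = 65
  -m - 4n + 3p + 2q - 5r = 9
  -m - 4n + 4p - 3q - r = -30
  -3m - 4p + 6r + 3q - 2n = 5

m = -6, n = 4, p = -4, q = 3, r = -5

Row-reduce the augmented matrix:
Swap R1 and R2.
R1 ← R1 / (-5).
R3 ← R3 + 1·R1.
R4 ← R4 + 1·R1.
R5 ← R5 + 3·R1.
R2 ← R2 / (3).
R1 ← R1 + 1·R2.
R3 ← R3 + 5·R2.
R4 ← R4 + 5·R2.
R5 ← R5 + 5·R2.
R3 ← R3 / (-32/5).
R1 ← R1 + 7/5·R3.
R2 ← R2 + 2·R3.
R4 ← R4 + 27/5·R3.
R5 ← R5 + 61/5·R3.
R4 ← R4 / (-49/8).
R1 ← R1 − 3/8·R4.
R2 ← R2 − 1/4·R4.
R3 ← R3 − 9/8·R4.
R5 ← R5 − 73/8·R4.
R5 ← R5 / (815/49).
R1 ← R1 − 167/98·R5.
R2 ← R2 − 118/147·R5.
R3 ← R3 − 131/294·R5.
R4 ← R4 + 209/294·R5.
Reading off the reduced rows gives m = -6, n = 4, p = -4, q = 3, r = -5.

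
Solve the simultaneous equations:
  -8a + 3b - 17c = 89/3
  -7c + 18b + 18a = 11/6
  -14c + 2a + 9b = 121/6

a = -3/4, b = 1/3, c = -4/3

Row-reduce the augmented matrix:
R1 ← R1 / (-8).
R2 ← R2 − 18·R1.
R3 ← R3 − 2·R1.
R2 ← R2 / (99/4).
R1 ← R1 + 3/8·R2.
R3 ← R3 − 39/4·R2.
R3 ← R3 / (-14/33).
R1 ← R1 − 95/66·R3.
R2 ← R2 + 181/99·R3.
Reading off the reduced rows gives a = -3/4, b = 1/3, c = -4/3.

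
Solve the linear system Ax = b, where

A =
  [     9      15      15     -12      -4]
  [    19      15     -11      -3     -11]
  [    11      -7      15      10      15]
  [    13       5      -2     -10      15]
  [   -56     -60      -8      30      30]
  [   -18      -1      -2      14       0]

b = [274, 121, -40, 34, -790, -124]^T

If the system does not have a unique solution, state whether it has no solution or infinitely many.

x_1 = 2, x_2 = 6, x_3 = 6, x_4 = -5, x_5 = -4

Row-reduce the augmented matrix:
R1 ← R1 / (9).
R2 ← R2 − 19·R1.
R3 ← R3 − 11·R1.
R4 ← R4 − 13·R1.
R5 ← R5 + 56·R1.
R6 ← R6 + 18·R1.
R2 ← R2 / (-50/3).
R1 ← R1 − 5/3·R2.
R3 ← R3 + 76/3·R2.
R4 ← R4 + 50/3·R2.
R5 ← R5 − 100/3·R2.
R6 ← R6 − 29·R2.
R3 ← R3 / (1538/25).
R1 ← R1 + 13/5·R3.
R2 ← R2 − 64/25·R3.
R4 ← R4 − 19·R3.
R6 ← R6 + 1156/25·R3.
R4 ← R4 / (-9331/769).
R1 ← R1 − 781/1538·R4.
R2 ← R2 + 1467/1538·R4.
R3 ← R3 + 116/769·R4.
R6 ← R6 − 33659/1538·R4.
Swap R5 and R6.
R5 ← R5 / (3836579/111972).
R1 ← R1 − 109055/111972·R5.
R2 ← R2 + 234355/111972·R5.
R3 ← R3 − 10505/55986·R5.
R4 ← R4 + 73783/55986·R5.
R6 reduces to 0 = 0, so the extra equation is consistent.
Reading off the reduced rows gives x_1 = 2, x_2 = 6, x_3 = 6, x_4 = -5, x_5 = -4.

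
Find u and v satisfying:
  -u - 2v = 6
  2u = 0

Row-reduce the augmented matrix:
R1 ← R1 / (-1).
R2 ← R2 − 2·R1.
R2 ← R2 / (-4).
R1 ← R1 − 2·R2.
Reading off the reduced rows gives u = 0, v = -3.

u = 0, v = -3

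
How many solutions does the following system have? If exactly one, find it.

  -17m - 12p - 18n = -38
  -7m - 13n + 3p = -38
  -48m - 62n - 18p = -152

infinitely many solutions

Row-reduce:
R1 ← R1 / (-17).
R2 ← R2 + 7·R1.
R3 ← R3 + 48·R1.
R2 ← R2 / (-95/17).
R1 ← R1 − 18/17·R2.
R3 ← R3 + 190/17·R2.
Rank is 2 with 3 unknowns, leaving p free.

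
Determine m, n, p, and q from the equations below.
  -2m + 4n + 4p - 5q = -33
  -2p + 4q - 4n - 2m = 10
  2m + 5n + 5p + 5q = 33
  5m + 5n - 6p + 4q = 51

m = 4, n = 1, p = -1, q = 5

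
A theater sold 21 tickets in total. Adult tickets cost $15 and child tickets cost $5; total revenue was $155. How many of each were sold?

adult tickets: 5, child tickets: 16

Let a = adult tickets, c = child tickets.
  c + a = 21
  15a + 5c = 155
From equation 1: a = 21 − c.
Substitute into equation 2 and solve: c = 16.
Then a = 5.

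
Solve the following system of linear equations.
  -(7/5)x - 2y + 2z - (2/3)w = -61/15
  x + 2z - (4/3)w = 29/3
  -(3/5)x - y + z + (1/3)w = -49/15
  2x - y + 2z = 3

x = 1, y = 5, z = 3, w = -2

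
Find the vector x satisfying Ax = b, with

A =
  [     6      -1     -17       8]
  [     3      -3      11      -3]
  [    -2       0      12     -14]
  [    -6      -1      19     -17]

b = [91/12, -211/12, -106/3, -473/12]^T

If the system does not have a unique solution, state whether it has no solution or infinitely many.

x_1 = -4/3, x_2 = 11/4, x_3 = 1/3, x_4 = 3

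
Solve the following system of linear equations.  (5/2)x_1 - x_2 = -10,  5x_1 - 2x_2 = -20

infinitely many solutions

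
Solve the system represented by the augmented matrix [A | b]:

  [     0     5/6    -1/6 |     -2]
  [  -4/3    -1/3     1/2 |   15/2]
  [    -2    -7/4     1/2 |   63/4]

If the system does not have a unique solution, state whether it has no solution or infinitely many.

Row-reduce the augmented matrix:
Swap R1 and R2.
R1 ← R1 / (-4/3).
R3 ← R3 + 2·R1.
R2 ← R2 / (5/6).
R1 ← R1 − 1/4·R2.
R3 ← R3 + 5/4·R2.
R3 ← R3 / (-1/2).
R1 ← R1 + 13/40·R3.
R2 ← R2 + 1/5·R3.
Reading off the reduced rows gives x_1 = -6, x_2 = -3, x_3 = -3.

x_1 = -6, x_2 = -3, x_3 = -3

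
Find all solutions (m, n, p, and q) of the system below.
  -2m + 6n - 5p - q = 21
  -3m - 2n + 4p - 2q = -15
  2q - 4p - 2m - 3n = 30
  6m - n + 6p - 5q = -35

m = -1, n = -2, p = -6, q = -1

Row-reduce the augmented matrix:
R1 ← R1 / (-2).
R2 ← R2 + 3·R1.
R3 ← R3 + 2·R1.
R4 ← R4 − 6·R1.
R2 ← R2 / (-11).
R1 ← R1 + 3·R2.
R3 ← R3 + 9·R2.
R4 ← R4 − 17·R2.
R3 ← R3 / (-185/22).
R1 ← R1 + 7/11·R3.
R2 ← R2 + 23/22·R3.
R4 ← R4 − 193/22·R3.
R4 ← R4 / (-193/37).
R1 ← R1 − 14/37·R4.
R2 ← R2 + 14/37·R4.
R3 ← R3 + 15/37·R4.
Reading off the reduced rows gives m = -1, n = -2, p = -6, q = -1.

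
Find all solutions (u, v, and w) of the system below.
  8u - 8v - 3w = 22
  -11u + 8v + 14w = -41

infinitely many solutions

Row-reduce:
R1 ← R1 / (8).
R2 ← R2 + 11·R1.
R2 ← R2 / (-3).
R1 ← R1 + 1·R2.
Rank is 2 with 3 unknowns, leaving w free.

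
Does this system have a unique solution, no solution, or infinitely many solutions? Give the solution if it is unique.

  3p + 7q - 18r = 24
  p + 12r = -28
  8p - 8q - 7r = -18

p = -4, q = 0, r = -2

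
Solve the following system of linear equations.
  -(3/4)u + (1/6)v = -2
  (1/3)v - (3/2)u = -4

infinitely many solutions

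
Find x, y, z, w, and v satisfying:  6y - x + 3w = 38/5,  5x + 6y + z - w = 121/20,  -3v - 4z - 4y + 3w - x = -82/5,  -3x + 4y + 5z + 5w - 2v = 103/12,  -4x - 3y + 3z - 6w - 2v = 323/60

x = -1, y = 3/2, z = 5/4, w = -4/5, v = 4/3

Row-reduce the augmented matrix:
R1 ← R1 / (-1).
R2 ← R2 − 5·R1.
R3 ← R3 + 1·R1.
R4 ← R4 + 3·R1.
R5 ← R5 + 4·R1.
R2 ← R2 / (36).
R1 ← R1 + 6·R2.
R3 ← R3 + 10·R2.
R4 ← R4 + 14·R2.
R5 ← R5 + 27·R2.
R3 ← R3 / (-67/18).
R1 ← R1 − 1/6·R3.
R2 ← R2 − 1/36·R3.
R4 ← R4 − 97/18·R3.
R5 ← R5 − 15/4·R3.
R4 ← R4 / (474/67).
R1 ← R1 + 33/67·R4.
R2 ← R2 − 28/67·R4.
R3 ← R3 + 70/67·R4.
R5 ← R5 + 240/67·R4.
R5 ← R5 / (-1301/158).
R1 ← R1 + 91/158·R5.
R2 ← R2 − 167/474·R5.
R3 ← R3 + 31/237·R5.
R4 ← R4 + 425/474·R5.
Reading off the reduced rows gives x = -1, y = 3/2, z = 5/4, w = -4/5, v = 4/3.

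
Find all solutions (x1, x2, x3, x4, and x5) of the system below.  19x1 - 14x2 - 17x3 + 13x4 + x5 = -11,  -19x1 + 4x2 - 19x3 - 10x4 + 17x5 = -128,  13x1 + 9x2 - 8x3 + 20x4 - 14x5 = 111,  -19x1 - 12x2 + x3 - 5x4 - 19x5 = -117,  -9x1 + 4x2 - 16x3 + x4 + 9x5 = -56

x1 = 3, x2 = 4, x3 = 3, x4 = 3, x5 = 0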